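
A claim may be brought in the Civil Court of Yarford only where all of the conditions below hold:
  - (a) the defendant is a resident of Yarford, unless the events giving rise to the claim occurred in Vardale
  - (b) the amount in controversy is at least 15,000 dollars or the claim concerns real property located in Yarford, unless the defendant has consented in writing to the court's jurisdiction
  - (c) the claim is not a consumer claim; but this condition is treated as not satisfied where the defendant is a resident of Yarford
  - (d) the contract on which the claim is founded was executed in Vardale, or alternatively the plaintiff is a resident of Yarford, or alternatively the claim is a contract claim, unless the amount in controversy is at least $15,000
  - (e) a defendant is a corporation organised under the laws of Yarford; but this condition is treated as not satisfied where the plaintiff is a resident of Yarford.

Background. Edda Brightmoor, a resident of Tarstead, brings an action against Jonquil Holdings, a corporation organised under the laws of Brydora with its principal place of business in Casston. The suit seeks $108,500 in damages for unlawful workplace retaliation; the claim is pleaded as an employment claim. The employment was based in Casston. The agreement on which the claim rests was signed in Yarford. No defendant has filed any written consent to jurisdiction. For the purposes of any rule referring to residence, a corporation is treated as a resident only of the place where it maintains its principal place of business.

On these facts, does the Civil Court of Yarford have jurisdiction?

The Civil Court of Yarford:
  (a) The defendant resides in Casston, not Yarford. And the operative events occurred in Casston, not Vardale, so the proviso does not save it. Fails.
  (b) The amount in controversy is $108,500, which meets the $15,000 floor, so one alternative holds. Condition met.
  (c) The claim is an employment claim, not a consumer claim. And the carve-out is inapplicable — the defendant resides in Casston, not Yarford. Condition met.
  (d) The contract was executed in Yarford, not Vardale; the plaintiff resides in Tarstead, not Yarford; the claim is an employment claim, not a contract claim — every alternative fails. But the amount in controversy is 108,500 dollars, which meets the 15,000 dollars floor, and the 'unless' clause therefore excuses the requirement. Met.
  (e) The corporate defendant(s) are organised in Brydora, not Yarford. Condition not met.
  → The court lacks jurisdiction.

No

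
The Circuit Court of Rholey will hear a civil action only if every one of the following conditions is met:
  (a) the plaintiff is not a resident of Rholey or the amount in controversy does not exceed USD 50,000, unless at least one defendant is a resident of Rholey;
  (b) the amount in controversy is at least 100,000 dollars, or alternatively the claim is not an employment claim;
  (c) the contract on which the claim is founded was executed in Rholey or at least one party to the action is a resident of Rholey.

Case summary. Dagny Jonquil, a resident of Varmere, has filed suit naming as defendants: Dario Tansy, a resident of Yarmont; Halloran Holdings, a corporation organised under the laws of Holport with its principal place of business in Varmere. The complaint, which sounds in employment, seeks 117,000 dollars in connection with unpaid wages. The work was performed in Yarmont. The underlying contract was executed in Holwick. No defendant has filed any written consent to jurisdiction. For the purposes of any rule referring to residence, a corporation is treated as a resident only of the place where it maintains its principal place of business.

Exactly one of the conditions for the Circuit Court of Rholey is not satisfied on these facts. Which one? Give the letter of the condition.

(c)

The Circuit Court of Rholey:
  (a) The plaintiff resides in Varmere, which is not Rholey — that alternative is enough. Condition met.
  (b) The amount in controversy is 117,000 dollars, which meets the 100,000 dollars floor — that alternative is enough. Satisfied.
  (c) The contract was executed in Holwick, not Rholey; no party resides in Rholey — no alternative holds. Not met.
Only condition (c) fails.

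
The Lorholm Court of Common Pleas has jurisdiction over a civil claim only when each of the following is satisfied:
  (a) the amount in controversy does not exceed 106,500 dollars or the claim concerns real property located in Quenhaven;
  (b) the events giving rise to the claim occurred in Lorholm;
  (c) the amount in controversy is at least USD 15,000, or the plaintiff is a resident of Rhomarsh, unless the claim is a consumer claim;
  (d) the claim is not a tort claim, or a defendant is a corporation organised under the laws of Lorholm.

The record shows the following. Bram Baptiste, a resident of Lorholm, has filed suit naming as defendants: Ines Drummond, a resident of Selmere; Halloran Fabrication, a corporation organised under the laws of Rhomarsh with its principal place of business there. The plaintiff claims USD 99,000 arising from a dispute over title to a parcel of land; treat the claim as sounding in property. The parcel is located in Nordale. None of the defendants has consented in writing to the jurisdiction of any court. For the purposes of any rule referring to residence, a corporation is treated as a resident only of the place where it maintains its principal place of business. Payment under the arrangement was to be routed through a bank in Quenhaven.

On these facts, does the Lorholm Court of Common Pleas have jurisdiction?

The Lorholm Court of Common Pleas:
  (a) The amount in controversy is USD 99,000, within the 106,500 dollars ceiling — that alternative is enough. Met.
  (b) The operative events occurred in Nordale, not Lorholm. Not met.
  (c) The amount in controversy is 99,000 dollars, which meets the USD 15,000 floor, so this disjunct is met. Met.
  (d) The claim is a property claim, not a tort claim, which satisfies one of the alternatives. Met.
  → No jurisdiction.

No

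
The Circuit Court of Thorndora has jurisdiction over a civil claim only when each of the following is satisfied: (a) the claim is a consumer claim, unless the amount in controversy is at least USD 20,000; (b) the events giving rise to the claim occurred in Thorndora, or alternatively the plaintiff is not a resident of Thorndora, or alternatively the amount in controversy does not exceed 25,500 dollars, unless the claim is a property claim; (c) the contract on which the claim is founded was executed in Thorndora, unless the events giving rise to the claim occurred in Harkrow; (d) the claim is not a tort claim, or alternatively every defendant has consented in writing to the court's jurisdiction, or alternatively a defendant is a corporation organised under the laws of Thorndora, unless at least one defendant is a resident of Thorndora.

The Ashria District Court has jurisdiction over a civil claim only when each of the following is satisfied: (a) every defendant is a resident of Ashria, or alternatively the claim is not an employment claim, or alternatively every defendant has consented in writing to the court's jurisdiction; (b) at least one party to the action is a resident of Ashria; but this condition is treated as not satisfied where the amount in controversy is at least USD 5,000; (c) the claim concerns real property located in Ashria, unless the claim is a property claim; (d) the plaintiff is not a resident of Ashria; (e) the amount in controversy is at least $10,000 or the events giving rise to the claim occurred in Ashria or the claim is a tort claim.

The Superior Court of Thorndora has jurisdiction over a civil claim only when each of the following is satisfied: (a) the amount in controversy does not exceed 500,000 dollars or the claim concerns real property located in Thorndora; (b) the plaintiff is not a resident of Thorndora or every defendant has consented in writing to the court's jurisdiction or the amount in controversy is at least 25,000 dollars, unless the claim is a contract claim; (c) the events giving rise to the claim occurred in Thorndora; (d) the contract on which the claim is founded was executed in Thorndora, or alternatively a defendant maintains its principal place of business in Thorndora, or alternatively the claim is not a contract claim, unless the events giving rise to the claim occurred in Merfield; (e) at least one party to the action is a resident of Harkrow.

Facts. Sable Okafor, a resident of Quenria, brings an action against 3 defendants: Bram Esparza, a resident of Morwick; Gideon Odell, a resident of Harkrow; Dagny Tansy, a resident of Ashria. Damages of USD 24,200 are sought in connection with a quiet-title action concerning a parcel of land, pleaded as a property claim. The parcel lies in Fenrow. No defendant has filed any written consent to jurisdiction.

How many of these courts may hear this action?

0

The Circuit Court of Thorndora:
  (a) The claim is a property claim, not a consumer claim. The proviso rescues it, though: the amount in controversy is USD 24,200, which meets the 20,000 dollars floor. Met.
  (b) The plaintiff resides in Quenria, which is not Thorndora, so one alternative holds. Satisfied.
  (c) No contract (and hence no place of execution) is alleged. The proviso offers no rescue either, since the operative events occurred in Fenrow, not Harkrow. Not satisfied.
  (d) The claim is a property claim, not a tort claim, so one alternative holds. Satisfied.
  → The court lacks jurisdiction.
The Ashria District Court:
  (a) The claim is a property claim, not an employment claim — that alternative is enough. Met.
  (b) Dagny Tansy resides in Ashria. But the amount in controversy is $24,200, which meets the 5,000 dollars floor, triggering the carve-out and defeating this condition. Condition not met.
  (c) The property lies in Fenrow, not Ashria. The proviso rescues it, though: the claim is a property claim. Satisfied.
  (d) The plaintiff resides in Quenria, which is not Ashria. Satisfied.
  (e) The amount in controversy is $24,200, which meets the 10,000 dollars floor, which satisfies one of the alternatives. Satisfied.
  → At least one condition fails; no jurisdiction.
The Superior Court of Thorndora:
  (a) The amount in controversy is 24,200 dollars, within the USD 500,000 ceiling, which satisfies one of the alternatives. Met.
  (b) The plaintiff resides in Quenria, which is not Thorndora, so one alternative holds. Met.
  (c) The operative events occurred in Fenrow, not Thorndora. Condition not met.
  (d) The claim is a property claim, not a contract claim — that alternative is enough. Met.
  (e) Gideon Odell resides in Harkrow. Met.
  → At least one condition fails; no jurisdiction.
No court satisfies all of its conditions.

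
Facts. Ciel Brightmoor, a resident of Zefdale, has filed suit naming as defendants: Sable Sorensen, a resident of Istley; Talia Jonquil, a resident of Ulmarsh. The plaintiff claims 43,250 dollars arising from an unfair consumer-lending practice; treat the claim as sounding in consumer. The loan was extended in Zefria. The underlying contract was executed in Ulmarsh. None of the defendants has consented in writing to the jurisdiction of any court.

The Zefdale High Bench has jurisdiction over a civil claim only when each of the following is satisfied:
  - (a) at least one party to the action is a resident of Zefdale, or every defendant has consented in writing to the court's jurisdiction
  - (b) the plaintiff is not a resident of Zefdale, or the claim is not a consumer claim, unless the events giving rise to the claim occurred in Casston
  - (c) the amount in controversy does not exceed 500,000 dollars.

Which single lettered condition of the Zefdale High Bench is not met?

The Zefdale High Bench:
  (a) Ciel Brightmoor resides in Zefdale — that alternative is enough. Satisfied.
  (b) The plaintiff resides in Zefdale; the claim is a consumer claim — every alternative fails. The proviso offers no rescue either, since the operative events occurred in Zefria, not Casston. Not met.
  (c) The amount in controversy is 43,250 dollars, within the 500,000 dollars ceiling. Condition met.
Only condition (b) fails.

(b)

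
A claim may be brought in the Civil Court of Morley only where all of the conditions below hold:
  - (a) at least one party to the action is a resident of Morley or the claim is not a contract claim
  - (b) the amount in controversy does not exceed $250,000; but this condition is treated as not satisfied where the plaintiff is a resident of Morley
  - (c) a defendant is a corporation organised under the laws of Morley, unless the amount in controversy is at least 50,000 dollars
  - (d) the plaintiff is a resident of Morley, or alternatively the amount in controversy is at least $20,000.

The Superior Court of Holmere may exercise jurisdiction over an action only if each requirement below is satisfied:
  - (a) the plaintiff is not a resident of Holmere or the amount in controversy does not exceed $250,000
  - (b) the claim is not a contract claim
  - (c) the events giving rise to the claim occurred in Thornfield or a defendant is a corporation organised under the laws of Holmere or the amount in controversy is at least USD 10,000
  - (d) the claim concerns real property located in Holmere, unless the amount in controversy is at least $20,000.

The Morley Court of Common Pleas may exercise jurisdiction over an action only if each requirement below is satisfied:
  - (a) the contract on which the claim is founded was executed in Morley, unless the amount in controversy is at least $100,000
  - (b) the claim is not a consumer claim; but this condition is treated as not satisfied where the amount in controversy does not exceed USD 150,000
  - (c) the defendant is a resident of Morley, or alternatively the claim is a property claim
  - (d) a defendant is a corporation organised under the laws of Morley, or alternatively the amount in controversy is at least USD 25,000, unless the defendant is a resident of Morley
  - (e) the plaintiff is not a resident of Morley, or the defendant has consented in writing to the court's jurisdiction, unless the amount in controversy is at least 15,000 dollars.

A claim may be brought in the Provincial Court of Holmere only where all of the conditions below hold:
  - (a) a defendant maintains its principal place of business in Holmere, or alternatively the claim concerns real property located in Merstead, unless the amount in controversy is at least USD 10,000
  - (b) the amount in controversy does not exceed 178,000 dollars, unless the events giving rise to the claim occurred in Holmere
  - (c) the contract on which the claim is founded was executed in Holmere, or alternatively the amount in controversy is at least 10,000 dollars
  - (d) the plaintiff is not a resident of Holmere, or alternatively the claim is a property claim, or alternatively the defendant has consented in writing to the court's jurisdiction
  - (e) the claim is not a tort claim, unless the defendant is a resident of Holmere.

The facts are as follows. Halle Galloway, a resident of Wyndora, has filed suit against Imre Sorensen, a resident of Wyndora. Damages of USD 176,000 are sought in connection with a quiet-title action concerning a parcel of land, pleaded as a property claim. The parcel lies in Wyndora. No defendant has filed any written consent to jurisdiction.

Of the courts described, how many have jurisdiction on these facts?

The Civil Court of Morley:
  (a) The claim is a property claim, not a contract claim, so one alternative holds. Condition met.
  (b) The amount in controversy is $176,000, within the 250,000 dollars ceiling. The carve-out does not apply: the plaintiff resides in Wyndora, not Morley. Met.
  (c) No defendant is a corporation. But the amount in controversy is 176,000 dollars, which meets the 50,000 dollars floor, and the 'unless' clause therefore excuses the requirement. Met.
  (d) The amount in controversy is $176,000, which meets the $20,000 floor, which satisfies one of the alternatives. Satisfied.
  → The court has jurisdiction.
The Superior Court of Holmere:
  (a) The plaintiff resides in Wyndora, which is not Holmere — that alternative is enough. Satisfied.
  (b) The claim is a property claim, not a contract claim. Condition met.
  (c) The amount in controversy is 176,000 dollars, which meets the USD 10,000 floor, so this disjunct is met. Met.
  (d) The property lies in Wyndora, not Holmere. However, the amount in controversy is USD 176,000, which meets the 20,000 dollars floor, so the 'unless' proviso supplies this condition. Met.
  → Jurisdiction lies.
The Morley Court of Common Pleas:
  (a) No contract (and hence no place of execution) is alleged. But the amount in controversy is USD 176,000, which meets the $100,000 floor, and the 'unless' clause therefore excuses the requirement. Condition met.
  (b) The claim is a property claim, not a consumer claim. The carve-out does not apply: the amount in controversy is $176,000, above the USD 150,000 ceiling. Met.
  (c) The claim is a property claim, which satisfies one of the alternatives. Satisfied.
  (d) The amount in controversy is 176,000 dollars, which meets the USD 25,000 floor — that alternative is enough. Condition met.
  (e) The plaintiff resides in Wyndora, which is not Morley, so one alternative holds. Condition met.
  → Every requirement is satisfied — jurisdiction.
The Provincial Court of Holmere:
  (a) No defendant is a corporation; the property lies in Wyndora, not Merstead — every alternative fails. However, the amount in controversy is USD 176,000, which meets the USD 10,000 floor, so the 'unless' proviso supplies this condition. Satisfied.
  (b) The amount in controversy is 176,000 dollars, within the $178,000 ceiling. Satisfied.
  (c) The amount in controversy is 176,000 dollars, which meets the $10,000 floor — that alternative is enough. Satisfied.
  (d) The plaintiff resides in Wyndora, which is not Holmere, so one alternative holds. Satisfied.
  (e) The claim is a property claim, not a tort claim. Satisfied.
  → The court has jurisdiction.
Courts with jurisdiction: the Civil Court of Morley, the Superior Court of Holmere, the Morley Court of Common Pleas, the Provincial Court of Holmere — 4 in total.

4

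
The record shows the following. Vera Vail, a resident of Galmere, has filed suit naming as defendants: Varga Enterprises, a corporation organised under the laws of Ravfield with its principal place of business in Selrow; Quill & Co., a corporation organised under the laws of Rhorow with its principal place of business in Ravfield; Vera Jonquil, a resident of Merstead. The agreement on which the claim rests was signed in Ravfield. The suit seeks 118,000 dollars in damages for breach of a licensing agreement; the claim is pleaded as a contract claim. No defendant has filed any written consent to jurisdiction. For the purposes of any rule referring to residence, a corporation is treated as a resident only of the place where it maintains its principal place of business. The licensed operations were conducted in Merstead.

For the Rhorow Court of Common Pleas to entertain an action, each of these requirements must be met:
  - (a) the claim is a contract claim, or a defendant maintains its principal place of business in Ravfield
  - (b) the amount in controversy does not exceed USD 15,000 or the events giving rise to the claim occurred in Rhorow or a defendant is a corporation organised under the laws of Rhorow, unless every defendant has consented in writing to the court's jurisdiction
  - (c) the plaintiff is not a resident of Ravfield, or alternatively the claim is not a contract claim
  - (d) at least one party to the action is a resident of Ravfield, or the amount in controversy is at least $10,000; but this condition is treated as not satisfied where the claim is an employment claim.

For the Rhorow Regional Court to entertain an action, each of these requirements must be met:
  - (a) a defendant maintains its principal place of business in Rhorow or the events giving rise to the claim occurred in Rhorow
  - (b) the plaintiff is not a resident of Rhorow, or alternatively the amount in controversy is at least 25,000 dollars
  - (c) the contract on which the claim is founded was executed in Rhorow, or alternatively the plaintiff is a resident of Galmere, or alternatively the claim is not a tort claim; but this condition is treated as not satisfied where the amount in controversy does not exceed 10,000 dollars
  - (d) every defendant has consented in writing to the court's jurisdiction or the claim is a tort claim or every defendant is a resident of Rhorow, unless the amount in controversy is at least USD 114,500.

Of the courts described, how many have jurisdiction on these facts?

1

The Rhorow Court of Common Pleas:
  (a) The claim is a contract claim, so one alternative holds. Condition met.
  (b) Quill & Co. is organised under the laws of Rhorow, so this disjunct is met. Condition met.
  (c) The plaintiff resides in Galmere, which is not Ravfield, which satisfies one of the alternatives. Met.
  (d) Quill & Co. resides in Ravfield, so this disjunct is met. The carve-out does not apply: the claim is a contract claim, not an employment claim. Satisfied.
  → All conditions met; jurisdiction exists.
The Rhorow Regional Court:
  (a) The corporate defendant(s) have their principal place of business in Ravfield, Selrow, not Rhorow; the operative events occurred in Merstead, not Rhorow — every alternative fails. Fails.
  (b) The plaintiff resides in Galmere, which is not Rhorow — that alternative is enough. Condition met.
  (c) The plaintiff resides in Galmere, so this disjunct is met. The exception is not triggered, since the amount in controversy is USD 118,000, above the 10,000 dollars ceiling. Satisfied.
  (d) No such written consent has been filed; the claim is a contract claim, not a tort claim; the defendants reside as follows — Varga Enterprises in Selrow, Quill & Co. in Ravfield, Vera Jonquil in Merstead — not all in Rhorow — every alternative fails. The proviso rescues it, though: the amount in controversy is USD 118,000, which meets the 114,500 dollars floor. Condition met.
  → Not every requirement is met — no jurisdiction.
Courts with jurisdiction: the Rhorow Court of Common Pleas — 1 in total.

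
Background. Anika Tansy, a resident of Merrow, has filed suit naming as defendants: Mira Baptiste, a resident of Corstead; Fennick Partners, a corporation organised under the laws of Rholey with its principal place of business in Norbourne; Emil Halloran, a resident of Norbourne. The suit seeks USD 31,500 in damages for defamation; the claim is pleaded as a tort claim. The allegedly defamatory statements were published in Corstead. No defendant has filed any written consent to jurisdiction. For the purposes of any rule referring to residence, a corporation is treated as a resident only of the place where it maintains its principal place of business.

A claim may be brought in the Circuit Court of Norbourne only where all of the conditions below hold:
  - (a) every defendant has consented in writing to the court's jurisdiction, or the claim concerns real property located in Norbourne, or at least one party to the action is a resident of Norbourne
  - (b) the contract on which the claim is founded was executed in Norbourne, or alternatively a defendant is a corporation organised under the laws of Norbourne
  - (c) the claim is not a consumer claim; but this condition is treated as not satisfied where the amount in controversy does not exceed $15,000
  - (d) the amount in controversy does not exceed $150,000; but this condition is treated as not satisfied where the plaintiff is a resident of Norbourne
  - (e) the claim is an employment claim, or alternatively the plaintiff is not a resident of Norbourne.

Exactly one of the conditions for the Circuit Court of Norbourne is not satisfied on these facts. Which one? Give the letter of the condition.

(b)

The Circuit Court of Norbourne:
  (a) Fennick Partners resides in Norbourne, so one alternative holds. Condition met.
  (b) No contract (and hence no place of execution) is alleged; the corporate defendant(s) are organised in Rholey, not Norbourne — none of the alternatives is met. Condition not met.
  (c) The claim is a tort claim, not a consumer claim. The exception is not triggered, since the amount in controversy is $31,500, above the $15,000 ceiling. Condition met.
  (d) The amount in controversy is 31,500 dollars, within the 150,000 dollars ceiling. The exception is not triggered, since the plaintiff resides in Merrow, not Norbourne. Satisfied.
  (e) The plaintiff resides in Merrow, which is not Norbourne, so one alternative holds. Condition met.
Only condition (b) fails.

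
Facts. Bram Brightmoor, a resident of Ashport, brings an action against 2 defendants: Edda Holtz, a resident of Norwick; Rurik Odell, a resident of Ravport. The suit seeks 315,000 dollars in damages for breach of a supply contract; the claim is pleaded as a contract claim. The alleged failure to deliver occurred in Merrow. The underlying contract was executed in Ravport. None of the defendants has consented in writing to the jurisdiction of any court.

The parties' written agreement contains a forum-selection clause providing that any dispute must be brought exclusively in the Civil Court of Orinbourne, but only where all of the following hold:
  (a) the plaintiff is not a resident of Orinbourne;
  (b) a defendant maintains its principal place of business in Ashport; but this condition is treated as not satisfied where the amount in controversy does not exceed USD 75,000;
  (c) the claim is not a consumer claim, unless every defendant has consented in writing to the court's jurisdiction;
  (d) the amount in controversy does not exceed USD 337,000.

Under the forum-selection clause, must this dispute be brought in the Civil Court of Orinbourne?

The Civil Court of Orinbourne:
  (a) The plaintiff resides in Ashport, which is not Orinbourne. Met.
  (b) No defendant is a corporation. Condition not met.
  (c) The claim is a contract claim, not a consumer claim. Condition met.
  (d) The amount in controversy is 315,000 dollars, within the USD 337,000 ceiling. Satisfied.
  → Forum clause is not triggered.

No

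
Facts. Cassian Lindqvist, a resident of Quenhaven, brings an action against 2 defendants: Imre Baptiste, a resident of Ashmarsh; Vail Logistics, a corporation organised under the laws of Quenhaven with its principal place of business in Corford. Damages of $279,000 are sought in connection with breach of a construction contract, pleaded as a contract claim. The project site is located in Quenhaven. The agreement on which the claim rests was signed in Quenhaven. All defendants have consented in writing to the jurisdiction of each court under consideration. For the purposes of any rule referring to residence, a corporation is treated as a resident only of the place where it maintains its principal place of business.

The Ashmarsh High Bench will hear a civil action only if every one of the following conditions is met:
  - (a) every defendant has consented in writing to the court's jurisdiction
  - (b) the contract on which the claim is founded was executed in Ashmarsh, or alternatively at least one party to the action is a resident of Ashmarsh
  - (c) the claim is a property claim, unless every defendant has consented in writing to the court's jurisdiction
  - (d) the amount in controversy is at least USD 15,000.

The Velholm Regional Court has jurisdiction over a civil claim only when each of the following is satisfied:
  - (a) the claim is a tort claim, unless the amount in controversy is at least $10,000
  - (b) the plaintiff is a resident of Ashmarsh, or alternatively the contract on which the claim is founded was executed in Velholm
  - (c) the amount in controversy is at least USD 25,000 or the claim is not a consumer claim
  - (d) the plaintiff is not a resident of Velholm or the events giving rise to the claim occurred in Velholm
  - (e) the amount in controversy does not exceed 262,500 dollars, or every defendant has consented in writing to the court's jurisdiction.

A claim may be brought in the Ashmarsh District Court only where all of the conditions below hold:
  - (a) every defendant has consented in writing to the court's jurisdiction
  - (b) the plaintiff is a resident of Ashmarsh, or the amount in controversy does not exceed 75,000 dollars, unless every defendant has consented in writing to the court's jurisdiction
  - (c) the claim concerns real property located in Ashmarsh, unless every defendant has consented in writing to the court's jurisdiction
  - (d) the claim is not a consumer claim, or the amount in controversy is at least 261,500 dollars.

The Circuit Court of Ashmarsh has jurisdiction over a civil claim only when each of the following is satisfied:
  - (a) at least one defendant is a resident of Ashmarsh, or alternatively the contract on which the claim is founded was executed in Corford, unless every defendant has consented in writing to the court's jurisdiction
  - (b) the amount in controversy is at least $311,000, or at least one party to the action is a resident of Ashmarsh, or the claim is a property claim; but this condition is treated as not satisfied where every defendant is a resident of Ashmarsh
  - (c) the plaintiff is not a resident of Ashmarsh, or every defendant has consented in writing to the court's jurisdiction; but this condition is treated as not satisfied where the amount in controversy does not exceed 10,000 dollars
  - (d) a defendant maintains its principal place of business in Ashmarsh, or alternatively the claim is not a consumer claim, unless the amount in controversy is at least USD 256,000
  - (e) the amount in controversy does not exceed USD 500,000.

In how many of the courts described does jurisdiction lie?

3

The Ashmarsh High Bench:
  (a) Every defendant has filed written consent. Met.
  (b) Imre Baptiste resides in Ashmarsh, so this disjunct is met. Satisfied.
  (c) The claim is a contract claim, not a property claim. But every defendant has filed written consent, and the 'unless' clause therefore excuses the requirement. Satisfied.
  (d) The amount in controversy is USD 279,000, which meets the USD 15,000 floor. Met.
  → The court has jurisdiction.
The Velholm Regional Court:
  (a) The claim is a contract claim, not a tort claim. The proviso rescues it, though: the amount in controversy is USD 279,000, which meets the $10,000 floor. Met.
  (b) The plaintiff resides in Quenhaven, not Ashmarsh; the contract was executed in Quenhaven, not Velholm — no alternative holds. Not satisfied.
  (c) The amount in controversy is USD 279,000, which meets the $25,000 floor, so one alternative holds. Satisfied.
  (d) The plaintiff resides in Quenhaven, which is not Velholm — that alternative is enough. Met.
  (e) Every defendant has filed written consent, which satisfies one of the alternatives. Satisfied.
  → At least one condition fails; no jurisdiction.
The Ashmarsh District Court:
  (a) Every defendant has filed written consent. Condition met.
  (b) The plaintiff resides in Quenhaven, not Ashmarsh; the amount in controversy is $279,000, above the $75,000 ceiling — every alternative fails. However, every defendant has filed written consent, so the 'unless' proviso supplies this condition. Condition met.
  (c) The claim does not concern real property. But every defendant has filed written consent, and the 'unless' clause therefore excuses the requirement. Met.
  (d) The claim is a contract claim, not a consumer claim, which satisfies one of the alternatives. Condition met.
  → Jurisdiction lies.
The Circuit Court of Ashmarsh:
  (a) Imre Baptiste resides in Ashmarsh, so one alternative holds. Condition met.
  (b) Imre Baptiste resides in Ashmarsh, so one alternative holds. The exception is not triggered, since the defendants reside as follows — Imre Baptiste in Ashmarsh, Vail Logistics in Corford — not all in Ashmarsh. Met.
  (c) The plaintiff resides in Quenhaven, which is not Ashmarsh, so one alternative holds. The carve-out does not apply: the amount in controversy is 279,000 dollars, above the USD 10,000 ceiling. Met.
  (d) The claim is a contract claim, not a consumer claim, so one alternative holds. Condition met.
  (e) The amount in controversy is USD 279,000, within the 500,000 dollars ceiling. Condition met.
  → Every requirement is satisfied — jurisdiction.
Courts with jurisdiction: the Ashmarsh High Bench, the Ashmarsh District Court, the Circuit Court of Ashmarsh — 3 in total.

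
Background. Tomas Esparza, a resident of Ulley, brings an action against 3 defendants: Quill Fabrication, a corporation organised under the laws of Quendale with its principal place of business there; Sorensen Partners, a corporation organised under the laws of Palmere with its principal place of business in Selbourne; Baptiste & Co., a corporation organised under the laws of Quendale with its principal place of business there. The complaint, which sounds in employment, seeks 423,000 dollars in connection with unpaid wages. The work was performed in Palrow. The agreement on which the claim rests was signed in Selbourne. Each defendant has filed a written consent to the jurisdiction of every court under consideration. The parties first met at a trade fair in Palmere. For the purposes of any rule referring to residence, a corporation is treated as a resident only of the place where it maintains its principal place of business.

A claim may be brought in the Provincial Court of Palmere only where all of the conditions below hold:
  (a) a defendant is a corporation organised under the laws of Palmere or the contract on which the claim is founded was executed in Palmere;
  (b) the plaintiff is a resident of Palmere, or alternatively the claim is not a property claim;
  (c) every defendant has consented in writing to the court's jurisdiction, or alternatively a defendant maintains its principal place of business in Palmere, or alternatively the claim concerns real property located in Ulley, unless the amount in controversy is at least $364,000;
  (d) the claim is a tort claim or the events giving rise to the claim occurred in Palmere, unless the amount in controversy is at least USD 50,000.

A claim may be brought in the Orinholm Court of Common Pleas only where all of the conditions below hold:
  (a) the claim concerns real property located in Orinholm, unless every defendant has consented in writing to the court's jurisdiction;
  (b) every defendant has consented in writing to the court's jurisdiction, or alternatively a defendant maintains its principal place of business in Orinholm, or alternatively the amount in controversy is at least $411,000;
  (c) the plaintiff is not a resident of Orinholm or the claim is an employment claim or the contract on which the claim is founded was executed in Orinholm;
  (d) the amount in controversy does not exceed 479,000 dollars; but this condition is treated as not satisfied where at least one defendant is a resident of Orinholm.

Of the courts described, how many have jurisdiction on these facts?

The Provincial Court of Palmere:
  (a) Sorensen Partners is organised under the laws of Palmere, so one alternative holds. Condition met.
  (b) The claim is an employment claim, not a property claim, so this disjunct is met. Met.
  (c) Every defendant has filed written consent, so this disjunct is met. Condition met.
  (d) The claim is an employment claim, not a tort claim; the operative events occurred in Palrow, not Palmere — every alternative fails. However, the amount in controversy is 423,000 dollars, which meets the $50,000 floor, so the 'unless' proviso supplies this condition. Condition met.
  → All conditions met; jurisdiction exists.
The Orinholm Court of Common Pleas:
  (a) The claim does not concern real property. However, every defendant has filed written consent, so the 'unless' proviso supplies this condition. Condition met.
  (b) Every defendant has filed written consent, which satisfies one of the alternatives. Satisfied.
  (c) The plaintiff resides in Ulley, which is not Orinholm, so one alternative holds. Met.
  (d) The amount in controversy is $423,000, within the USD 479,000 ceiling. The exception is not triggered, since no defendant resides in Orinholm (they reside in Quendale, Selbourne, Quendale). Met.
  → All conditions met; jurisdiction exists.
Courts with jurisdiction: the Provincial Court of Palmere, the Orinholm Court of Common Pleas — 2 in total.

2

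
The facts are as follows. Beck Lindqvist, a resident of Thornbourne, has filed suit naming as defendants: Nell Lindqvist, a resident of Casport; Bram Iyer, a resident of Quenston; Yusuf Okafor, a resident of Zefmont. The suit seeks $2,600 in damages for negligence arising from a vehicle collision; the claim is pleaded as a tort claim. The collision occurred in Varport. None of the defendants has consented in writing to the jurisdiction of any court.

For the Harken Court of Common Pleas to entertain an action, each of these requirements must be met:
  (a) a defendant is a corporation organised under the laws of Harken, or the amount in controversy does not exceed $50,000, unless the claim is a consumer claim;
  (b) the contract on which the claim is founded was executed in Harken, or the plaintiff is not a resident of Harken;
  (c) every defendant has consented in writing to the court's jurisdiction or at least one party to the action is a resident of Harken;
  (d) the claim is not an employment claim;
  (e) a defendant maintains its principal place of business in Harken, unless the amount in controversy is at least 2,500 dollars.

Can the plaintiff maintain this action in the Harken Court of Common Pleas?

The Harken Court of Common Pleas:
  (a) The amount in controversy is $2,600, within the USD 50,000 ceiling, so one alternative holds. Condition met.
  (b) The plaintiff resides in Thornbourne, which is not Harken — that alternative is enough. Condition met.
  (c) No such written consent has been filed; no party resides in Harken — no alternative holds. Not satisfied.
  (d) The claim is a tort claim, not an employment claim. Condition met.
  (e) No defendant is a corporation. However, the amount in controversy is $2,600, which meets the $2,500 floor, so the 'unless' proviso supplies this condition. Satisfied.
  → Not every requirement is met — no jurisdiction.

No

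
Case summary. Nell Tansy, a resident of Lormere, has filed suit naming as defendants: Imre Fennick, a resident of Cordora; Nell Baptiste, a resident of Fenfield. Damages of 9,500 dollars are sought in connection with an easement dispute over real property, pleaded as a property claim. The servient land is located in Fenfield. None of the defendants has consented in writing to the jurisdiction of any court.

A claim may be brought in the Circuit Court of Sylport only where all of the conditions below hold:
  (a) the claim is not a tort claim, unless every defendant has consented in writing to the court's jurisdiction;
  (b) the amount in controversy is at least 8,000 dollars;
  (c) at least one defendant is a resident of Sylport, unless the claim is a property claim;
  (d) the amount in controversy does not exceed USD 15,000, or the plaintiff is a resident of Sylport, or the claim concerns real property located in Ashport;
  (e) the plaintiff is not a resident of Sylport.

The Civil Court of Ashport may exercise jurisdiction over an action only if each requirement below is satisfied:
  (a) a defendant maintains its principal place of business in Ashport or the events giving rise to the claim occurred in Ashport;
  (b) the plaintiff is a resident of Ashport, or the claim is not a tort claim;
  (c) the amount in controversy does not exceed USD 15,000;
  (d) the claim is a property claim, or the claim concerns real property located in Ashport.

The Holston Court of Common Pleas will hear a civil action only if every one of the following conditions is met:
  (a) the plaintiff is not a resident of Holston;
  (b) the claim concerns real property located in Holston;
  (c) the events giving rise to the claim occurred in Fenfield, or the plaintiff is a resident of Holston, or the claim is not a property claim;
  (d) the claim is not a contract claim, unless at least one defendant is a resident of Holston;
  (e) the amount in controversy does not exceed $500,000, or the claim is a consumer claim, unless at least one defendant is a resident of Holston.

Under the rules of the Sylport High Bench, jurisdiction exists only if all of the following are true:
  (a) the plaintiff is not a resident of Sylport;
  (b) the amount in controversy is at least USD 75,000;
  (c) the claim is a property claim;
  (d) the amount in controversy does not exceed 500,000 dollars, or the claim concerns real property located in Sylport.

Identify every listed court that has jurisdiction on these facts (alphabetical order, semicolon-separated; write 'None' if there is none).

The Circuit Court of Sylport:
  (a) The claim is a property claim, not a tort claim. Condition met.
  (b) The amount in controversy is USD 9,500, which meets the USD 8,000 floor. Met.
  (c) No defendant resides in Sylport (they reside in Cordora, Fenfield). But the claim is a property claim, and the 'unless' clause therefore excuses the requirement. Condition met.
  (d) The amount in controversy is 9,500 dollars, within the $15,000 ceiling — that alternative is enough. Satisfied.
  (e) The plaintiff resides in Lormere, which is not Sylport. Condition met.
  → All conditions met; jurisdiction exists.
The Civil Court of Ashport:
  (a) No defendant is a corporation; the operative events occurred in Fenfield, not Ashport — no alternative holds. Fails.
  (b) The claim is a property claim, not a tort claim — that alternative is enough. Condition met.
  (c) The amount in controversy is $9,500, within the 15,000 dollars ceiling. Condition met.
  (d) The claim is a property claim, so one alternative holds. Satisfied.
  → Not every requirement is met — no jurisdiction.
The Holston Court of Common Pleas:
  (a) The plaintiff resides in Lormere, which is not Holston. Satisfied.
  (b) The property lies in Fenfield, not Holston. Condition not met.
  (c) The operative events occurred in Fenfield — that alternative is enough. Met.
  (d) The claim is a property claim, not a contract claim. Condition met.
  (e) The amount in controversy is $9,500, within the USD 500,000 ceiling, so one alternative holds. Satisfied.
  → Not every requirement is met — no jurisdiction.
The Sylport High Bench:
  (a) The plaintiff resides in Lormere, which is not Sylport. Satisfied.
  (b) The amount in controversy is $9,500, below the 75,000 dollars floor. Condition not met.
  (c) The claim is a property claim. Satisfied.
  (d) The amount in controversy is $9,500, within the $500,000 ceiling, so this disjunct is met. Condition met.
  → No jurisdiction.

the Circuit Court of Sylport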